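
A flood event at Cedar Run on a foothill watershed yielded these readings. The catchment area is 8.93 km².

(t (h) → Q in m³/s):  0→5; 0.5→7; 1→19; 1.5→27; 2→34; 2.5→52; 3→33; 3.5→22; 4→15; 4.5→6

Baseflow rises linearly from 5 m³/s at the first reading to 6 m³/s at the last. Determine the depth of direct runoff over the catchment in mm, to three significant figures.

Direct runoff: 0.00, 1.89, 13.78, 21.67, 28.56, 46.44, 27.33, 16.22, 9.11, 0.00 m³/s; ΣQ_DR = 165.0 m³/s.
V = ΣQ_DR · Δt = 165.0 × 1800 s = 2.970 × 10^5 m³.
Over A = 8.93 km², depth = V / A = 33.3 mm.

d ≈ 33.3 mm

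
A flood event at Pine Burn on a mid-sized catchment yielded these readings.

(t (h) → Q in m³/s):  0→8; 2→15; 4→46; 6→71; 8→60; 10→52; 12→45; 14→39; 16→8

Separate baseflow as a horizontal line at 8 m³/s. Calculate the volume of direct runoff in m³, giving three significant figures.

V ≈ 1.96 × 10^6 m³

Direct-runoff ordinates (Q − Q_b): 0.0, 7.0, 38.0, 63.0, 52.0, 44.0, 37.0, 31.0, 0.0 m³/s.
ΣQ_DR = 272.0 m³/s.
With Δt = 2 h = 7200 s, V = ΣQ_DR · Δt = 272.0 × 7200 = 1.96 × 10^6 m³.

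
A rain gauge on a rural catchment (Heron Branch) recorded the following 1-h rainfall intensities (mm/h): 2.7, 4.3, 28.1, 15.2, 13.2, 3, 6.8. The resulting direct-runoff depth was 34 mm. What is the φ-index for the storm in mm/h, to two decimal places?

Only the 3 blocks with intensity above φ contribute runoff: 28.1, 15.2, 13.2 mm/h.
Σ(I−φ)·Δt = d  ⇒  (28.1+15.2+13.2 − 3φ)·1 = 34
φ = (56.50 − 34/1) / 3 = 7.50 mm/h.

φ ≈ 7.50 mm/h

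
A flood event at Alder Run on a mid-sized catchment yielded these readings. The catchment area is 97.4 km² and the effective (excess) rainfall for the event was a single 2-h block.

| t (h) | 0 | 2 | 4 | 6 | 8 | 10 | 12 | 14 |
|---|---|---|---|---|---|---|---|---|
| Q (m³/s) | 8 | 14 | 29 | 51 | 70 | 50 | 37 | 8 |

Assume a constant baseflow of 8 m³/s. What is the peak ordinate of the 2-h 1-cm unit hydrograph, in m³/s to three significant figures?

Direct runoff: 0.0, 6.0, 21.0, 43.0, 62.0, 42.0, 29.0, 0.0 m³/s; ΣQ_DR = 203.0 m³/s, peak = 62.0 m³/s.
Runoff depth d = ΣQ_DR·Δt / A = 203.0 × 7200 / (97.4 km²) = 15.01 mm.
The 1-cm UH is the DRH scaled by (10 mm)/d, so U_p = 62.0 × 10/15.01 = 41.3 m³/s.

U_p ≈ 41.3 m³/s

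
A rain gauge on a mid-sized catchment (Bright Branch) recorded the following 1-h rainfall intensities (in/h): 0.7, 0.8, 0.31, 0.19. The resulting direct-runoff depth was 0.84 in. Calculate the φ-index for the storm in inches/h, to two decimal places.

Only the 2 blocks with intensity above φ contribute runoff: 0.7, 0.8 in/h.
Σ(I−φ)·Δt = d  ⇒  (0.7+0.8 − 2φ)·1 = 0.84
φ = (1.500 − 0.84/1) / 2 = 0.33 in/h.

φ ≈ 0.33 in/h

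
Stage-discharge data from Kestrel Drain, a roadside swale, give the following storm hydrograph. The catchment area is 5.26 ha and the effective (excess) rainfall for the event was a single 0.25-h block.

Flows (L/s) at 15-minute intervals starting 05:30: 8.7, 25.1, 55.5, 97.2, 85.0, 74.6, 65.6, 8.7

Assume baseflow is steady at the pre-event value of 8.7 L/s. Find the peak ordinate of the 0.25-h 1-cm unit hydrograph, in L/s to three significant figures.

Direct runoff: 0.0, 16.4, 46.8, 88.5, 76.3, 65.9, 56.9, 0.0 L/s; ΣQ_DR = 350.8 L/s, peak = 88.5 L/s.
Runoff depth d = ΣQ_DR·Δt / A = 350.8 × 900 / (5.26 ha) = 6.002 mm.
The 1-cm UH is the DRH scaled by (10 mm)/d, so U_p = 88.5 × 10/6.002 = 147 L/s.

U_p ≈ 147 L/s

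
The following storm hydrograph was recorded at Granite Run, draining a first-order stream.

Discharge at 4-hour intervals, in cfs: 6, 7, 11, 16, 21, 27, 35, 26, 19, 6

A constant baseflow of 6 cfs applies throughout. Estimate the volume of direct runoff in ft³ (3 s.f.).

V ≈ 1.64 × 10^6 ft³

Direct-runoff ordinates (Q − Q_b): 0.0, 1.0, 5.0, 10.0, 15.0, 21.0, 29.0, 20.0, 13.0, 0.0 cfs.
ΣQ_DR = 114.0 cfs.
With Δt = 4 h = 14400 s, V = ΣQ_DR · Δt = 114.0 × 14400 = 1.64 × 10^6 ft³.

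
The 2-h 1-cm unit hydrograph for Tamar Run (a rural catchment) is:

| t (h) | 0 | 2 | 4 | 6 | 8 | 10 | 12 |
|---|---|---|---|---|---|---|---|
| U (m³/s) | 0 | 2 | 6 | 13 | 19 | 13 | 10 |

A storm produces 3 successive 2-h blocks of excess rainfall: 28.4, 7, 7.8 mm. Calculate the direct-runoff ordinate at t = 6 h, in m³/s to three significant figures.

By discrete convolution, Q_j = Σ (P_i / 10 mm) · U_{j−i}.
At t = 6 h (j=3): Q = (28.4/10)·13 + (7/10)·6 + (7.8/10)·2 = 42.7 m³/s.

Q ≈ 42.7 m³/s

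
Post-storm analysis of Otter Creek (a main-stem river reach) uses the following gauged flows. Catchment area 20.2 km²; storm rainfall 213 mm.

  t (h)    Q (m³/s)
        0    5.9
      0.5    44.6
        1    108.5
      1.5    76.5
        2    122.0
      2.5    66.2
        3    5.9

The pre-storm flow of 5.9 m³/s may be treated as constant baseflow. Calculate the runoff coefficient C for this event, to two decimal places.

ΣQ_DR = 388.3 m³/s; V = ΣQ_DR·Δt = 6.989 × 10^5 m³.
Runoff depth d = V / A = 34.60 mm.
C = d / P = 34.60 / 213 = 0.16.

C ≈ 0.16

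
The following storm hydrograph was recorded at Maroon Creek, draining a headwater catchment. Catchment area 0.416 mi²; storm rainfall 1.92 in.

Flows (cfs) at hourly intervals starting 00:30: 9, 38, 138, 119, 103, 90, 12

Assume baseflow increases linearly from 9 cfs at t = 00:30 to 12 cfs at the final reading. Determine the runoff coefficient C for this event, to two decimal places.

C ≈ 0.84

ΣQ_DR = 435.5 cfs; V = ΣQ_DR·Δt = 1.568 × 10^6 ft³.
Runoff depth d = V / A = 1.622 in.
C = d / P = 1.622 / 1.92 = 0.84.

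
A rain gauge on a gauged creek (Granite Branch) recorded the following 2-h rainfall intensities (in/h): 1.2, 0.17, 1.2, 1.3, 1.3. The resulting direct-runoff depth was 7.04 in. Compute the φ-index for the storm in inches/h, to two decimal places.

Only the 4 blocks with intensity above φ contribute runoff: 1.2, 1.2, 1.3, 1.3 in/h.
Σ(I−φ)·Δt = d  ⇒  (1.2+1.2+1.3+1.3 − 4φ)·2 = 7.04
φ = (5.000 − 7.04/2) / 4 = 0.37 in/h.

φ ≈ 0.37 in/h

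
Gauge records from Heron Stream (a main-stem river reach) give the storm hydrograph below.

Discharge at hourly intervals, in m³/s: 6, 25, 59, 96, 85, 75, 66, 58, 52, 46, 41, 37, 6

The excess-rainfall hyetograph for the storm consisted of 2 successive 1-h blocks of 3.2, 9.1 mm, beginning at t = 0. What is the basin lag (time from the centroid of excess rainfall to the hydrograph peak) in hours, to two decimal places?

Centroid of excess rainfall: t_c = Σ P_i·t̄_i / ΣP_i = 1.2398 h (block centres at 0.5, 1.5 h).
Hydrograph peak occurs at t = 3 h, so basin lag t_L = 3 − 1.2398 = 1.76 h.

t_L ≈ 1.76 h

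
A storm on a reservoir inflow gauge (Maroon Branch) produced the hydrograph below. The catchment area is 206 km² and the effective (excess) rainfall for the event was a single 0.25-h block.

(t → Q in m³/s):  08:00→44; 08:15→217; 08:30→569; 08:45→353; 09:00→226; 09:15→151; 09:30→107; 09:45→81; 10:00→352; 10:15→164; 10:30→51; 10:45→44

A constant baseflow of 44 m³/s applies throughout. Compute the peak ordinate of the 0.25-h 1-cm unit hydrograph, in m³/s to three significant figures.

U_p ≈ 656 m³/s

Direct runoff: 0.0, 173.0, 525.0, 309.0, 182.0, 107.0, 63.0, 37.0, 308.0, 120.0, 7.0, 0.0 m³/s; ΣQ_DR = 1831 m³/s, peak = 525.0 m³/s.
Runoff depth d = ΣQ_DR·Δt / A = 1831 × 900 / (206 km²) = 8.000 mm.
The 1-cm UH is the DRH scaled by (10 mm)/d, so U_p = 525.0 × 10/8.000 = 656 m³/s.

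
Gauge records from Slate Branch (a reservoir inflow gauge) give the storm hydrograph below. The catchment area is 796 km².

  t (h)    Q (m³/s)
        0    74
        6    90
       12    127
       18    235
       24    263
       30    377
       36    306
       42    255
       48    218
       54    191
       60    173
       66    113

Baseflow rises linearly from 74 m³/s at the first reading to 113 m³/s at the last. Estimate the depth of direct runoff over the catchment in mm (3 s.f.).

d ≈ 35.3 mm

Direct runoff: 0.00, 12.45, 45.91, 150.36, 174.82, 285.27, 210.73, 156.18, 115.64, 85.09, 63.55, 0.00 m³/s; ΣQ_DR = 1300 m³/s.
V = ΣQ_DR · Δt = 1300 × 21600 s = 2.808 × 10^7 m³.
Over A = 796 km², depth = V / A = 35.3 mm.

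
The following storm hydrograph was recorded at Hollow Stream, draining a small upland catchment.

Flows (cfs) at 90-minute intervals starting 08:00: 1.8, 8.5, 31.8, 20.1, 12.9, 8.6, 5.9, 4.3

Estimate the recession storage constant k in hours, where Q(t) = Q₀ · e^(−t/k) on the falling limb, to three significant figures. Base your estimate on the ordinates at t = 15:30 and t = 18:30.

On the falling limb, Q drops from 8.6 to 4.3 cfs between t = 15:30 and t = 18:30 (Δt = 3 h).
k = −Δt / ln(Q₂/Q₁) = −3 / ln(4.3/8.6) = 4.33 h.

k ≈ 4.33 h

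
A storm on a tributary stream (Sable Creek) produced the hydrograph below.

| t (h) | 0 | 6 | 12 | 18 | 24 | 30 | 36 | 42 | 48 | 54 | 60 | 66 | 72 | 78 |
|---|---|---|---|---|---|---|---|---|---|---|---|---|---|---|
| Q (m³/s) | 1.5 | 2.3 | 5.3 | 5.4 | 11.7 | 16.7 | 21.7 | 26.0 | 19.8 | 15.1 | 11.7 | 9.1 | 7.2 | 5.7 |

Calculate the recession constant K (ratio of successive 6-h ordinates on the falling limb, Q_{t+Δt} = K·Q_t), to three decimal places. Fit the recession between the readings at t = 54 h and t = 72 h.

Using the recession-limb readings at t = 54 h and t = 72 h: Q falls from 15.1 to 7.2 m³/s over 3 intervals.
K = (Q₂/Q₁)^(1/3) = (7.2/15.1)^(1/3) = 0.781.

K ≈ 0.781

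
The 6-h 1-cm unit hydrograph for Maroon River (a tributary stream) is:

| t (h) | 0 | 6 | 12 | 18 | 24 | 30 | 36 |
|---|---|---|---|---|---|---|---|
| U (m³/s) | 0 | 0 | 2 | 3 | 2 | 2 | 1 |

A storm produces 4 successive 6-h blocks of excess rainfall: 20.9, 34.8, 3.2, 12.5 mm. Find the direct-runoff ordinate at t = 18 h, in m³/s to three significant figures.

Q ≈ 13.2 m³/s

By discrete convolution, Q_j = Σ (P_i / 10 mm) · U_{j−i}.
At t = 18 h (j=3): Q = (20.9/10)·3 + (34.8/10)·2 + (3.2/10)·0 + (12.5/10)·0 = 13.2 m³/s.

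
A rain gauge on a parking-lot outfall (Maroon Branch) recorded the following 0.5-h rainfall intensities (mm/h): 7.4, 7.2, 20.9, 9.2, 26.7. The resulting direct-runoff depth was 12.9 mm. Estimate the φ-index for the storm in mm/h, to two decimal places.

φ ≈ 10.90 mm/h

Only the 2 blocks with intensity above φ contribute runoff: 20.9, 26.7 mm/h.
Σ(I−φ)·Δt = d  ⇒  (20.9+26.7 − 2φ)·0.5 = 12.9
φ = (47.60 − 12.9/0.5) / 2 = 10.90 mm/h.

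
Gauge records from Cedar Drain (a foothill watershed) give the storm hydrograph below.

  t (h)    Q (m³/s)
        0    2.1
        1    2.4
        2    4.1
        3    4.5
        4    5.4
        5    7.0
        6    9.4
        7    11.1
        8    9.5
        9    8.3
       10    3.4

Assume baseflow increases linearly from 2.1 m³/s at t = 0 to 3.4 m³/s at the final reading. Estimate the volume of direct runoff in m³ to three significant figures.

Direct-runoff ordinates (Q − Q_b): 0.00, 0.17, 1.74, 2.01, 2.78, 4.25, 6.52, 8.09, 6.36, 5.03, 0.00 m³/s.
ΣQ_DR = 36.95 m³/s.
With Δt = 1 h = 3600 s, V = ΣQ_DR · Δt = 36.95 × 3600 = 1.33 × 10^5 m³.

V ≈ 1.33 × 10^5 m³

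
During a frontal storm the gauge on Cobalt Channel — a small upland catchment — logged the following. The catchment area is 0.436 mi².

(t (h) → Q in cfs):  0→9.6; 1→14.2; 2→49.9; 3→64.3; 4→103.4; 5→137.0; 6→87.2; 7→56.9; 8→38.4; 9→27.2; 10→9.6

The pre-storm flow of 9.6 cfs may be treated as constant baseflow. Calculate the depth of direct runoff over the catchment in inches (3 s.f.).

Direct runoff: 0.0, 4.6, 40.3, 54.7, 93.8, 127.4, 77.6, 47.3, 28.8, 17.6, 0.0 cfs; ΣQ_DR = 492.1 cfs.
V = ΣQ_DR · Δt = 492.1 × 3600 s = 1.772 × 10^6 ft³.
Over A = 0.436 mi², depth = V / A = 1.75 in.

d ≈ 1.75 in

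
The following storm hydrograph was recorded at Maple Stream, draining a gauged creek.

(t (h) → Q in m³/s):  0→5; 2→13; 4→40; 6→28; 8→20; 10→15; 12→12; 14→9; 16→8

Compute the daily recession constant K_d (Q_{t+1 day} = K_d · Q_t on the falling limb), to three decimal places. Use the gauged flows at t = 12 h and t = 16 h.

Between t = 12 h and t = 16 h the flow falls from 12 to 8 m³/s over 2×2 h = 4 h.
Per-interval ratio K = (8/12)^(1/2) = 0.8165; K_d = K^(24/2) = 0.088.

K_d ≈ 0.088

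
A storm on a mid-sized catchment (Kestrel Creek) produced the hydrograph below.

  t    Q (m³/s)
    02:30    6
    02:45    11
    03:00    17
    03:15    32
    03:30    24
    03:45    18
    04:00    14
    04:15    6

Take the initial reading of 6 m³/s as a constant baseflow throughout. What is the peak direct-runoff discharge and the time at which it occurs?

Subtracting baseflow gives direct-runoff ordinates: 0.0, 5.0, 11.0, 26.0, 18.0, 12.0, 8.0, 0.0 m³/s.
The maximum is 26.0 m³/s, occurring at the reading for t = 03:15.

Q_p = 26.0 m³/s at t = 03:15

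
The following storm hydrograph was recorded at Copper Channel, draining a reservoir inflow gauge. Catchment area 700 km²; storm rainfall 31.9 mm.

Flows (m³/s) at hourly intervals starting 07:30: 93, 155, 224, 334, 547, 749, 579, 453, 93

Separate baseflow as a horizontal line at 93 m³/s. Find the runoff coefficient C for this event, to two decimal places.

ΣQ_DR = 2390 m³/s; V = ΣQ_DR·Δt = 8.604 × 10^6 m³.
Runoff depth d = V / A = 12.29 mm.
C = d / P = 12.29 / 31.9 = 0.39.

C ≈ 0.39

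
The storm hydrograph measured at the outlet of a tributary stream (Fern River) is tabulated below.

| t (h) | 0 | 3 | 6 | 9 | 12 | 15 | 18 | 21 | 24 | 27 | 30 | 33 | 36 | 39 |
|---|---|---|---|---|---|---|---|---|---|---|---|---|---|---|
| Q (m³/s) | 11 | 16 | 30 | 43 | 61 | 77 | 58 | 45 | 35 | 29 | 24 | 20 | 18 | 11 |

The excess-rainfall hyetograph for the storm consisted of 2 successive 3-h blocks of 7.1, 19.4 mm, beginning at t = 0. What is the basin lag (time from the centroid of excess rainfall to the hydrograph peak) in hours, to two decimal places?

Centroid of excess rainfall: t_c = Σ P_i·t̄_i / ΣP_i = 3.6962 h (block centres at 1.5, 4.5 h).
Hydrograph peak occurs at t = 15 h, so basin lag t_L = 15 − 3.6962 = 11.30 h.

t_L ≈ 11.30 h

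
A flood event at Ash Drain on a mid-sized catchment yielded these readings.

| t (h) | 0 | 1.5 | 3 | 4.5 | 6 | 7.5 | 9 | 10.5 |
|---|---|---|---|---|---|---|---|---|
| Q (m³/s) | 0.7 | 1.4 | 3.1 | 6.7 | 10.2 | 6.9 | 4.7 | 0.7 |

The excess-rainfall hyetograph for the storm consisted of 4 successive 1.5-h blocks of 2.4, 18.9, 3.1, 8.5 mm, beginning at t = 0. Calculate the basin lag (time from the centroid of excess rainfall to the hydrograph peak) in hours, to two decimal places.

t_L ≈ 2.94 h

Centroid of excess rainfall: t_c = Σ P_i·t̄_i / ΣP_i = 3.0570 h (block centres at 0.75, 2.25, 3.75, 5.25 h).
Hydrograph peak occurs at t = 6 h, so basin lag t_L = 6 − 3.0570 = 2.94 h.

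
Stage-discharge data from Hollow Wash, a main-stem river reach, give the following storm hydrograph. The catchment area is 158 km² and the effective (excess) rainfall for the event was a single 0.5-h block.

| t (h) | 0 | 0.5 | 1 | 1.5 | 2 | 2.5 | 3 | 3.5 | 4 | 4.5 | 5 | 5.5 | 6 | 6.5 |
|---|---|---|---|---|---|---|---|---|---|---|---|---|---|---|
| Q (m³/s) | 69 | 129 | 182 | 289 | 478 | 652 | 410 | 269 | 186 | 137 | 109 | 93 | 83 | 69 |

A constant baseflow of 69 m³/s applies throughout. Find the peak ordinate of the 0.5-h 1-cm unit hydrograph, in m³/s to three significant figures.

Direct runoff: 0.0, 60.0, 113.0, 220.0, 409.0, 583.0, 341.0, 200.0, 117.0, 68.0, 40.0, 24.0, 14.0, 0.0 m³/s; ΣQ_DR = 2189 m³/s, peak = 583.0 m³/s.
Runoff depth d = ΣQ_DR·Δt / A = 2189 × 1800 / (158 km²) = 24.94 mm.
The 1-cm UH is the DRH scaled by (10 mm)/d, so U_p = 583.0 × 10/24.94 = 234 m³/s.

U_p ≈ 234 m³/s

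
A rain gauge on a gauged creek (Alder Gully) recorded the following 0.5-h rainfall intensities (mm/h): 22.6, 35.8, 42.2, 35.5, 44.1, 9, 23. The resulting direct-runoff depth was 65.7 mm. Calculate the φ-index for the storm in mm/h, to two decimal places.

Only the 6 blocks with intensity above φ contribute runoff: 22.6, 35.8, 42.2, 35.5, 44.1, 23 mm/h.
Σ(I−φ)·Δt = d  ⇒  (22.6+35.8+42.2+35.5+44.1+23 − 6φ)·0.5 = 65.7
φ = (203.2 − 65.7/0.5) / 6 = 11.97 mm/h.

φ ≈ 11.97 mm/h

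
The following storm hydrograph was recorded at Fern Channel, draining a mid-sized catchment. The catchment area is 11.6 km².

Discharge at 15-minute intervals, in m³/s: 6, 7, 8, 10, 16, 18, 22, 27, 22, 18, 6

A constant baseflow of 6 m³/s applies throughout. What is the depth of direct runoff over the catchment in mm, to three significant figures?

Direct runoff: 0.0, 1.0, 2.0, 4.0, 10.0, 12.0, 16.0, 21.0, 16.0, 12.0, 0.0 m³/s; ΣQ_DR = 94.00 m³/s.
V = ΣQ_DR · Δt = 94.00 × 900 s = 84600 m³.
Over A = 11.6 km², depth = V / A = 7.29 mm.

d ≈ 7.29 mm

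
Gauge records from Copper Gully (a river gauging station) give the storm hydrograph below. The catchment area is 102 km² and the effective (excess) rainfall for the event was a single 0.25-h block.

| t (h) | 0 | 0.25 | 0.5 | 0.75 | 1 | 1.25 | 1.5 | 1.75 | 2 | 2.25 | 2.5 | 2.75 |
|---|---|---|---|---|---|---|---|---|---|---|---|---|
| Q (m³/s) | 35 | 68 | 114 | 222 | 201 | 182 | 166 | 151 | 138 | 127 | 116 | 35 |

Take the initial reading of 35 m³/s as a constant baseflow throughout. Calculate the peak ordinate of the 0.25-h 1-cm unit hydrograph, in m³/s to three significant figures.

Direct runoff: 0.0, 33.0, 79.0, 187.0, 166.0, 147.0, 131.0, 116.0, 103.0, 92.0, 81.0, 0.0 m³/s; ΣQ_DR = 1135 m³/s, peak = 187.0 m³/s.
Runoff depth d = ΣQ_DR·Δt / A = 1135 × 900 / (102 km²) = 10.01 mm.
The 1-cm UH is the DRH scaled by (10 mm)/d, so U_p = 187.0 × 10/10.01 = 187 m³/s.

U_p ≈ 187 m³/s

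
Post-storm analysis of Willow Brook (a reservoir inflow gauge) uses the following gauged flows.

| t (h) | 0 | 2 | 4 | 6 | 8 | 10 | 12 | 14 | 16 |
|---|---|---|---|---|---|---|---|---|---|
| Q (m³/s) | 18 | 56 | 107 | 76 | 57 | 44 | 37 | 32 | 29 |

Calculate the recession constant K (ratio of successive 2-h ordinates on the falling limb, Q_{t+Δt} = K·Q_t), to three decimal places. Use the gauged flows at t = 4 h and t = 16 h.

Using the recession-limb readings at t = 4 h and t = 16 h: Q falls from 107 to 29 m³/s over 6 intervals.
K = (Q₂/Q₁)^(1/6) = (29/107)^(1/6) = 0.804.

K ≈ 0.804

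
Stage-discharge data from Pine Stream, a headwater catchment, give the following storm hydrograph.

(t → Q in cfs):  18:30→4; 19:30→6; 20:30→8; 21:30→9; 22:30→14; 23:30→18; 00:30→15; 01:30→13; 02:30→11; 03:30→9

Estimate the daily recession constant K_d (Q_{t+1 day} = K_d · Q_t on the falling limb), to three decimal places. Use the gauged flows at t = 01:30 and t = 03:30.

K_d ≈ 0.012

Between t = 01:30 and t = 03:30 the flow falls from 13 to 9 cfs over 2×1 h = 2 h.
Per-interval ratio K = (9/13)^(1/2) = 0.8321; K_d = K^(24/1) = 0.012.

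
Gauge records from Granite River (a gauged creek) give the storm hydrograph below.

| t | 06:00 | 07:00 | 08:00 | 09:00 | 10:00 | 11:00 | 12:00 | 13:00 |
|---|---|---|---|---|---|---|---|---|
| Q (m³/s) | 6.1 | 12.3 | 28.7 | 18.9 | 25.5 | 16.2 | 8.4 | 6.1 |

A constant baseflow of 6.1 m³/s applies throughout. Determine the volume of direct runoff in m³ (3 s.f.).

Direct-runoff ordinates (Q − Q_b): 0.0, 6.2, 22.6, 12.8, 19.4, 10.1, 2.3, 0.0 m³/s.
ΣQ_DR = 73.40 m³/s.
With Δt = 1 h = 3600 s, V = ΣQ_DR · Δt = 73.40 × 3600 = 2.64 × 10^5 m³.

V ≈ 2.64 × 10^5 m³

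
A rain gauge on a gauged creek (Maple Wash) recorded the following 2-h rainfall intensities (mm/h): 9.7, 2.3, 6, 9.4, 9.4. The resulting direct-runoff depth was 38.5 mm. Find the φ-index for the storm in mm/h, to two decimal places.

Only the 4 blocks with intensity above φ contribute runoff: 9.7, 6, 9.4, 9.4 mm/h.
Σ(I−φ)·Δt = d  ⇒  (9.7+6+9.4+9.4 − 4φ)·2 = 38.5
φ = (34.50 − 38.5/2) / 4 = 3.81 mm/h.

φ ≈ 3.81 mm/h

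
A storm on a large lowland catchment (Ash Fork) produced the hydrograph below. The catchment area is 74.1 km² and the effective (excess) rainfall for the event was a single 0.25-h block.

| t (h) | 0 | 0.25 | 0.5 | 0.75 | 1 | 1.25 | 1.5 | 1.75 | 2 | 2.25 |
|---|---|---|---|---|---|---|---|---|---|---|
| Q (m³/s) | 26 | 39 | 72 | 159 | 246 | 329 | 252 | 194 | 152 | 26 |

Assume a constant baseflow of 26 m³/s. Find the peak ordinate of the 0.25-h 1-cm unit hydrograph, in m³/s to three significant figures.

Direct runoff: 0.0, 13.0, 46.0, 133.0, 220.0, 303.0, 226.0, 168.0, 126.0, 0.0 m³/s; ΣQ_DR = 1235 m³/s, peak = 303.0 m³/s.
Runoff depth d = ΣQ_DR·Δt / A = 1235 × 900 / (74.1 km²) = 15.00 mm.
The 1-cm UH is the DRH scaled by (10 mm)/d, so U_p = 303.0 × 10/15.00 = 202 m³/s.

U_p ≈ 202 m³/s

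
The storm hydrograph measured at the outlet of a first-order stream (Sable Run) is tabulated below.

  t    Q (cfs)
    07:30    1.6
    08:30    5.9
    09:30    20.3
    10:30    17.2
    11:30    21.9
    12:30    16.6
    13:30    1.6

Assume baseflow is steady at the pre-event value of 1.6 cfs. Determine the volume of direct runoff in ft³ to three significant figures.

Direct-runoff ordinates (Q − Q_b): 0.0, 4.3, 18.7, 15.6, 20.3, 15.0, 0.0 cfs.
ΣQ_DR = 73.90 cfs.
With Δt = 1 h = 3600 s, V = ΣQ_DR · Δt = 73.90 × 3600 = 2.66 × 10^5 ft³.

V ≈ 2.66 × 10^5 ft³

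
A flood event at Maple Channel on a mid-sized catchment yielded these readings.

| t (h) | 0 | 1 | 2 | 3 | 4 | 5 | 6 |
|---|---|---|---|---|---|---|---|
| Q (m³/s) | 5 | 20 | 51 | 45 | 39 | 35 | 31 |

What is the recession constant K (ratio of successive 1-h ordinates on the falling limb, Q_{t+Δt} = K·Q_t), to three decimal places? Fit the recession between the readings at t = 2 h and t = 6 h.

Using the recession-limb readings at t = 2 h and t = 6 h: Q falls from 51 to 31 m³/s over 4 intervals.
K = (Q₂/Q₁)^(1/4) = (31/51)^(1/4) = 0.883.

K ≈ 0.883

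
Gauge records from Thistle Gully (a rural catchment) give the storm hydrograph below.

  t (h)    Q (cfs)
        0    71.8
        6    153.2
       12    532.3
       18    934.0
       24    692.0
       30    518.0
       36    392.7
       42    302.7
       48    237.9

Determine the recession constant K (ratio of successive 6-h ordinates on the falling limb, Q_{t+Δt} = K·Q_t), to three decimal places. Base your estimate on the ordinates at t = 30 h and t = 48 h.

K ≈ 0.772

Using the recession-limb readings at t = 30 h and t = 48 h: Q falls from 518.0 to 237.9 cfs over 3 intervals.
K = (Q₂/Q₁)^(1/3) = (237.9/518.0)^(1/3) = 0.772.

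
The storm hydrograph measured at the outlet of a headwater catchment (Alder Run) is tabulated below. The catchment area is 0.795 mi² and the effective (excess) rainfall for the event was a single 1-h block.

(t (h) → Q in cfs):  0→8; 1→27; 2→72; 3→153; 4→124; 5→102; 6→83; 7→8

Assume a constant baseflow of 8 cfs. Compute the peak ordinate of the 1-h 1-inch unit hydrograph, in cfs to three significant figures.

U_p ≈ 145 cfs

Direct runoff: 0.0, 19.0, 64.0, 145.0, 116.0, 94.0, 75.0, 0.0 cfs; ΣQ_DR = 513.0 cfs, peak = 145.0 cfs.
Runoff depth d = ΣQ_DR·Δt / A = 513.0 × 3600 / (0.795 mi²) = 0.9999 in.
The 1-inch UH is the DRH scaled by (1 in)/d, so U_p = 145.0 × 1/0.9999 = 145 cfs.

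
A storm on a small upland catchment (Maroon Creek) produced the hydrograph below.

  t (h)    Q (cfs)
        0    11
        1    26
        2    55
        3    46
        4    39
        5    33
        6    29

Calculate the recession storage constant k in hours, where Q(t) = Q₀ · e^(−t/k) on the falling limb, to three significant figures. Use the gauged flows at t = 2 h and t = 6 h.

On the falling limb, Q drops from 55 to 29 cfs between t = 2 h and t = 6 h (Δt = 4 h).
k = −Δt / ln(Q₂/Q₁) = −4 / ln(29/55) = 6.25 h.

k ≈ 6.25 h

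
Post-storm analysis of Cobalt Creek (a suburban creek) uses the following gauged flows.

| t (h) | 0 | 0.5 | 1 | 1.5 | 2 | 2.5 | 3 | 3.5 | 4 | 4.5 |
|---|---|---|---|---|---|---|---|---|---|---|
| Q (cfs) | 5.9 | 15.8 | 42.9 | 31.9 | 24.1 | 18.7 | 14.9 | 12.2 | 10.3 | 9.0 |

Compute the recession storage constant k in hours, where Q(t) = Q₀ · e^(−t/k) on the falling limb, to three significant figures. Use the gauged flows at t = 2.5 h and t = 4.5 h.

On the falling limb, Q drops from 18.7 to 9.0 cfs between t = 2.5 h and t = 4.5 h (Δt = 2 h).
k = −Δt / ln(Q₂/Q₁) = −2 / ln(9.0/18.7) = 2.73 h.

k ≈ 2.73 h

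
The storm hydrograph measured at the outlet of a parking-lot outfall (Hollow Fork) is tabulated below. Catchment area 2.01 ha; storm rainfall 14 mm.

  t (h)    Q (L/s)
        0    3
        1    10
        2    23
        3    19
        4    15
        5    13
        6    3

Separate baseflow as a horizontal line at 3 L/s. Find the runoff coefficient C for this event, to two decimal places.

ΣQ_DR = 65.00 L/s; V = ΣQ_DR·Δt = 2.340 × 10^5 L.
Runoff depth d = V / A = 11.64 mm.
C = d / P = 11.64 / 14 = 0.83.

C ≈ 0.83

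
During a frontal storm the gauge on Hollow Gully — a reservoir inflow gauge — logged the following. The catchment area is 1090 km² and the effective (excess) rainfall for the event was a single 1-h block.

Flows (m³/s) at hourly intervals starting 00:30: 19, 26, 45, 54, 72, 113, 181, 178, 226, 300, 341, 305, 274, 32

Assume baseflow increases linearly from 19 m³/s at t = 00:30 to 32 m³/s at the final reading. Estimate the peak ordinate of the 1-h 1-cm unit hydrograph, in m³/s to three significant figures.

U_p ≈ 522 m³/s

Direct runoff: 0.00, 6.00, 24.00, 32.00, 49.00, 89.00, 156.00, 152.00, 199.00, 272.00, 312.00, 275.00, 243.00, 0.00 m³/s; ΣQ_DR = 1809 m³/s, peak = 312.00 m³/s.
Runoff depth d = ΣQ_DR·Δt / A = 1809 × 3600 / (1090 km²) = 5.975 mm.
The 1-cm UH is the DRH scaled by (10 mm)/d, so U_p = 312.00 × 10/5.975 = 522 m³/s.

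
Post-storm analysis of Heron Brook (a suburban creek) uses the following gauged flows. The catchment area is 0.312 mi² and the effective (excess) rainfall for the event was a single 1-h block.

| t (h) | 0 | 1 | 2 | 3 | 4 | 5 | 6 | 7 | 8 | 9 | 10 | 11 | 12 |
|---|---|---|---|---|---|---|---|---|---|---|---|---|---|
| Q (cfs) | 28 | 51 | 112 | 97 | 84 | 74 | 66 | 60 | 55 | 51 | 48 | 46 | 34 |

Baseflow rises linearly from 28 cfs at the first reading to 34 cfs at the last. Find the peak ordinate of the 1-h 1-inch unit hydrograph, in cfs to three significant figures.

Direct runoff: 0.00, 22.50, 83.00, 67.50, 54.00, 43.50, 35.00, 28.50, 23.00, 18.50, 15.00, 12.50, 0.00 cfs; ΣQ_DR = 403.0 cfs, peak = 83.00 cfs.
Runoff depth d = ΣQ_DR·Δt / A = 403.0 × 3600 / (0.312 mi²) = 2.002 in.
The 1-inch UH is the DRH scaled by (1 in)/d, so U_p = 83.00 × 1/2.002 = 41.5 cfs.

U_p ≈ 41.5 cfs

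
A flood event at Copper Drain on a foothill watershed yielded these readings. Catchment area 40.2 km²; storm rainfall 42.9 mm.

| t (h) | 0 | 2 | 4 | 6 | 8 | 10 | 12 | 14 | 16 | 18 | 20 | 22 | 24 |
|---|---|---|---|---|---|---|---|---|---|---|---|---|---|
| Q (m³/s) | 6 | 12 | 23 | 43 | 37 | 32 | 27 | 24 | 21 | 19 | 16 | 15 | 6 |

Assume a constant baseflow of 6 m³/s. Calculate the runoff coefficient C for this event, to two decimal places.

C ≈ 0.85

ΣQ_DR = 203.0 m³/s; V = ΣQ_DR·Δt = 1.462 × 10^6 m³.
Runoff depth d = V / A = 36.36 mm.
C = d / P = 36.36 / 42.9 = 0.85.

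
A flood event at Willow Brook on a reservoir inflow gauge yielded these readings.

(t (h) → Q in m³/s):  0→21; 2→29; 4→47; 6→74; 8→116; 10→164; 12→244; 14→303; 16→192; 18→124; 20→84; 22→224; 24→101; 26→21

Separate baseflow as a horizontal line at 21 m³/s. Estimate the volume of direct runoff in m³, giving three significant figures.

V ≈ 1.04 × 10^7 m³

Direct-runoff ordinates (Q − Q_b): 0.0, 8.0, 26.0, 53.0, 95.0, 143.0, 223.0, 282.0, 171.0, 103.0, 63.0, 203.0, 80.0, 0.0 m³/s.
ΣQ_DR = 1450 m³/s.
With Δt = 2 h = 7200 s, V = ΣQ_DR · Δt = 1450 × 7200 = 1.04 × 10^7 m³.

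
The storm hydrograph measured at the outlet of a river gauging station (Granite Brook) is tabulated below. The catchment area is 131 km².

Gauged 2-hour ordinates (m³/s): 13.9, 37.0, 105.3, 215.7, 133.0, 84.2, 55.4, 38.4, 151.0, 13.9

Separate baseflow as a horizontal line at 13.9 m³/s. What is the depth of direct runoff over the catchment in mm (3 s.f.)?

Direct runoff: 0.0, 23.1, 91.4, 201.8, 119.1, 70.3, 41.5, 24.5, 137.1, 0.0 m³/s; ΣQ_DR = 708.8 m³/s.
V = ΣQ_DR · Δt = 708.8 × 7200 s = 5.103 × 10^6 m³.
Over A = 131 km², depth = V / A = 39.0 mm.

d ≈ 39.0 mm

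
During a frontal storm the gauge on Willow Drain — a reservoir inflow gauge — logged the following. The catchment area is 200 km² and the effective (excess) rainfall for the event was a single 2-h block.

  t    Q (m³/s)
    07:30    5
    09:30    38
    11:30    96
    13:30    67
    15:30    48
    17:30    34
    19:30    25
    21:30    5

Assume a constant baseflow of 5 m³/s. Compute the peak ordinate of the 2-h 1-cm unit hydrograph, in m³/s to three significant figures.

U_p ≈ 90.9 m³/s

Direct runoff: 0.0, 33.0, 91.0, 62.0, 43.0, 29.0, 20.0, 0.0 m³/s; ΣQ_DR = 278.0 m³/s, peak = 91.0 m³/s.
Runoff depth d = ΣQ_DR·Δt / A = 278.0 × 7200 / (200 km²) = 10.01 mm.
The 1-cm UH is the DRH scaled by (10 mm)/d, so U_p = 91.0 × 10/10.01 = 90.9 m³/s.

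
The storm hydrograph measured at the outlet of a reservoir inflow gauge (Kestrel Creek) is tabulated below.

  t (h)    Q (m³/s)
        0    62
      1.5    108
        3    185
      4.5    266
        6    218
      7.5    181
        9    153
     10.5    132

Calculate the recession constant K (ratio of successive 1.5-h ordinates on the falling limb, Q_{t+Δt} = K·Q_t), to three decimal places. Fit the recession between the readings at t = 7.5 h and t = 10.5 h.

K ≈ 0.854

Using the recession-limb readings at t = 7.5 h and t = 10.5 h: Q falls from 181 to 132 m³/s over 2 intervals.
K = (Q₂/Q₁)^(1/2) = (132/181)^(1/2) = 0.854.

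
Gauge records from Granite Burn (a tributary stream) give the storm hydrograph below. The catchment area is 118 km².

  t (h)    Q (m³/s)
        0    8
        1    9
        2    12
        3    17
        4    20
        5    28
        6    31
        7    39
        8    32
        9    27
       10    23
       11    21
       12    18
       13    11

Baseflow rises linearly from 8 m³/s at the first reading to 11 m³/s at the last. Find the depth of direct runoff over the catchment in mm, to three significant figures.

Direct runoff: 0.00, 0.77, 3.54, 8.31, 11.08, 18.85, 21.62, 29.38, 22.15, 16.92, 12.69, 10.46, 7.23, 0.00 m³/s; ΣQ_DR = 163.0 m³/s.
V = ΣQ_DR · Δt = 163.0 × 3600 s = 5.868 × 10^5 m³.
Over A = 118 km², depth = V / A = 4.97 mm.

d ≈ 4.97 mm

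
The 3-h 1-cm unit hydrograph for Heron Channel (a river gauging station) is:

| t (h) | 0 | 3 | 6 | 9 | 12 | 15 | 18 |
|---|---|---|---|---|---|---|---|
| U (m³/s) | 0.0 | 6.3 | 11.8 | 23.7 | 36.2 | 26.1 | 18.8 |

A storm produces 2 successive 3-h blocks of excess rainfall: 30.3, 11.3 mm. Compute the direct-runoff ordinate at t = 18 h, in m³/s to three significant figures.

By discrete convolution, Q_j = Σ (P_i / 10 mm) · U_{j−i}.
At t = 18 h (j=6): Q = (30.3/10)·18.8 + (11.3/10)·26.1 = 86.5 m³/s.

Q ≈ 86.5 m³/s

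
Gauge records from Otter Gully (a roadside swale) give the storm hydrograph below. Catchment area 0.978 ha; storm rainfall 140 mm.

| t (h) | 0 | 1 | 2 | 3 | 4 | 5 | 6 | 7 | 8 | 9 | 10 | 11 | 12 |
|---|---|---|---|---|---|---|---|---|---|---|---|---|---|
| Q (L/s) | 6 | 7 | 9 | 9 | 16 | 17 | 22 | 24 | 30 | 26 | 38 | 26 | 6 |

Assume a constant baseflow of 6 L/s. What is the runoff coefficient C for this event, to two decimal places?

C ≈ 0.42

ΣQ_DR = 158.0 L/s; V = ΣQ_DR·Δt = 5.688 × 10^5 L.
Runoff depth d = V / A = 58.16 mm.
C = d / P = 58.16 / 140 = 0.42.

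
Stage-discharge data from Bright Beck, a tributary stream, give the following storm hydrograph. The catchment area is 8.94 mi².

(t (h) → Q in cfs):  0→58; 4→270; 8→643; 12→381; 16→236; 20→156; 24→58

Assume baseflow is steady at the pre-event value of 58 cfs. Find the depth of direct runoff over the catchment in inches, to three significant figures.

Direct runoff: 0.0, 212.0, 585.0, 323.0, 178.0, 98.0, 0.0 cfs; ΣQ_DR = 1396 cfs.
V = ΣQ_DR · Δt = 1396 × 14400 s = 2.010 × 10^7 ft³.
Over A = 8.94 mi², depth = V / A = 0.968 in.

d ≈ 0.968 in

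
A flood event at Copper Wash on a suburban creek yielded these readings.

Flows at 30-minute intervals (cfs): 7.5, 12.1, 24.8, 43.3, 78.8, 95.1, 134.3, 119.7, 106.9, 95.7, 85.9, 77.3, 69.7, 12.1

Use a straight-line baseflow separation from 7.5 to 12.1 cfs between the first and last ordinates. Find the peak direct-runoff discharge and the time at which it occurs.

Subtracting baseflow gives direct-runoff ordinates: 0.00, 4.25, 16.59, 34.74, 69.88, 85.83, 124.68, 109.72, 96.57, 85.02, 74.86, 65.91, 57.95, 0.00 cfs.
The maximum is 124.68 cfs, occurring at the reading for t = 3 h.

Q_p = 124.68 cfs at t = 3 h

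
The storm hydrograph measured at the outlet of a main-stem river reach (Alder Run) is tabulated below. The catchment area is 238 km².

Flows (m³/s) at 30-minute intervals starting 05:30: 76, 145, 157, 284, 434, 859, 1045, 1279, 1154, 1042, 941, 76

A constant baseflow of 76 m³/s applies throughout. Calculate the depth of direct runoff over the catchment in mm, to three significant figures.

Direct runoff: 0.0, 69.0, 81.0, 208.0, 358.0, 783.0, 969.0, 1203.0, 1078.0, 966.0, 865.0, 0.0 m³/s; ΣQ_DR = 6580 m³/s.
V = ΣQ_DR · Δt = 6580 × 1800 s = 1.184 × 10^7 m³.
Over A = 238 km², depth = V / A = 49.8 mm.

d ≈ 49.8 mm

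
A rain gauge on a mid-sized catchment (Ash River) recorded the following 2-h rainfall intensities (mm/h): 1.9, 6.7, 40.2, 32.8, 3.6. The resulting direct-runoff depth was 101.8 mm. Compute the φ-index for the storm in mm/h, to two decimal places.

φ ≈ 11.05 mm/h

Only the 2 blocks with intensity above φ contribute runoff: 40.2, 32.8 mm/h.
Σ(I−φ)·Δt = d  ⇒  (40.2+32.8 − 2φ)·2 = 101.8
φ = (73.00 − 101.8/2) / 2 = 11.05 mm/h.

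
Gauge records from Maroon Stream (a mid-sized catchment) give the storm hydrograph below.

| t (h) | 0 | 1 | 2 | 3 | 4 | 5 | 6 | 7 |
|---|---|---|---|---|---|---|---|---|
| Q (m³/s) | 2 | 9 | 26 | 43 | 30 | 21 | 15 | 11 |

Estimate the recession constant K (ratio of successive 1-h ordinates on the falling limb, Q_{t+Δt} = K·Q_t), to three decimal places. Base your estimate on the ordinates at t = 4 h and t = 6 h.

K ≈ 0.707

Using the recession-limb readings at t = 4 h and t = 6 h: Q falls from 30 to 15 m³/s over 2 intervals.
K = (Q₂/Q₁)^(1/2) = (15/30)^(1/2) = 0.707.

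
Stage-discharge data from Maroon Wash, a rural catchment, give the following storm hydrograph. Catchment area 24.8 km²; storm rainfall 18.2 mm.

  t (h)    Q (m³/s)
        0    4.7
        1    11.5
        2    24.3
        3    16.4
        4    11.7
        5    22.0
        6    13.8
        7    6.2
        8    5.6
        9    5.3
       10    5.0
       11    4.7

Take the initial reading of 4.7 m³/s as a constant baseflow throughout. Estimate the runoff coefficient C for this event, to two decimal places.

C ≈ 0.60

ΣQ_DR = 74.80 m³/s; V = ΣQ_DR·Δt = 2.693 × 10^5 m³.
Runoff depth d = V / A = 10.86 mm.
C = d / P = 10.86 / 18.2 = 0.60.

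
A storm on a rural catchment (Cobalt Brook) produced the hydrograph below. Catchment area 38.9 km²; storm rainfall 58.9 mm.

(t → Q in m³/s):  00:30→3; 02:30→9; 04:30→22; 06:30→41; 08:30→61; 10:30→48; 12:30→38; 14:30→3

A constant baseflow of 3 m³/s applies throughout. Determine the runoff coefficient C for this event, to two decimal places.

ΣQ_DR = 201.0 m³/s; V = ΣQ_DR·Δt = 1.447 × 10^6 m³.
Runoff depth d = V / A = 37.20 mm.
C = d / P = 37.20 / 58.9 = 0.63.

C ≈ 0.63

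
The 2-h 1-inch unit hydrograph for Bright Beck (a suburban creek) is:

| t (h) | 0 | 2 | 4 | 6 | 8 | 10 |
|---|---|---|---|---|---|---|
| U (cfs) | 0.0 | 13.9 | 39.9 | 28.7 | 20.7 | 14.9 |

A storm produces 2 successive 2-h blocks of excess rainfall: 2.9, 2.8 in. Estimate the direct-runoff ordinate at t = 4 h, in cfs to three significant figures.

By discrete convolution, Q_j = Σ (P_i / 1 in) · U_{j−i}.
At t = 4 h (j=2): Q = (2.9/1)·39.9 + (2.8/1)·13.9 = 155 cfs.

Q ≈ 155 cfs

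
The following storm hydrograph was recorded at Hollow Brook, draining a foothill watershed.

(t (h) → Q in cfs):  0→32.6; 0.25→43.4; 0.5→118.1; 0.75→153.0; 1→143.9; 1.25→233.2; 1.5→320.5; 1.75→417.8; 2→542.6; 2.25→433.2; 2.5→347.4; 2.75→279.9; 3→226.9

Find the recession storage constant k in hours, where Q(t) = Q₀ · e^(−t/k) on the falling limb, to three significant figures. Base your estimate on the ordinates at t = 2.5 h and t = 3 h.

On the falling limb, Q drops from 347.4 to 226.9 cfs between t = 2.5 h and t = 3 h (Δt = 0.5 h).
k = −Δt / ln(Q₂/Q₁) = −0.5 / ln(226.9/347.4) = 1.17 h.

k ≈ 1.17 h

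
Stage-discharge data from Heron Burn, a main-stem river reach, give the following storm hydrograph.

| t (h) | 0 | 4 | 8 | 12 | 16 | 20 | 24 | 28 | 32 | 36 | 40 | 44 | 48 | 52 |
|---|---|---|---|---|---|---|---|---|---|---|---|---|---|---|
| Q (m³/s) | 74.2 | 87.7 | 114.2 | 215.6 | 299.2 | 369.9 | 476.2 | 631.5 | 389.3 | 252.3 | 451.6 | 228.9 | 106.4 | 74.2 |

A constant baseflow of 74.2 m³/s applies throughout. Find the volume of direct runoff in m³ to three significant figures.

V ≈ 3.93 × 10^7 m³

Direct-runoff ordinates (Q − Q_b): 0.0, 13.5, 40.0, 141.4, 225.0, 295.7, 402.0, 557.3, 315.1, 178.1, 377.4, 154.7, 32.2, 0.0 m³/s.
ΣQ_DR = 2732 m³/s.
With Δt = 4 h = 14400 s, V = ΣQ_DR · Δt = 2732 × 14400 = 3.93 × 10^7 m³.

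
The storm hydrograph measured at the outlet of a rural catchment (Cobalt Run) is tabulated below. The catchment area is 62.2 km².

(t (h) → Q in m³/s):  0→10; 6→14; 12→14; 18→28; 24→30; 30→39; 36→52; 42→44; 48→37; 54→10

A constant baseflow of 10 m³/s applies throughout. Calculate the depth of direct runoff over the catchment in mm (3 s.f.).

Direct runoff: 0.0, 4.0, 4.0, 18.0, 20.0, 29.0, 42.0, 34.0, 27.0, 0.0 m³/s; ΣQ_DR = 178.0 m³/s.
V = ΣQ_DR · Δt = 178.0 × 21600 s = 3.845 × 10^6 m³.
Over A = 62.2 km², depth = V / A = 61.8 mm.

d ≈ 61.8 mm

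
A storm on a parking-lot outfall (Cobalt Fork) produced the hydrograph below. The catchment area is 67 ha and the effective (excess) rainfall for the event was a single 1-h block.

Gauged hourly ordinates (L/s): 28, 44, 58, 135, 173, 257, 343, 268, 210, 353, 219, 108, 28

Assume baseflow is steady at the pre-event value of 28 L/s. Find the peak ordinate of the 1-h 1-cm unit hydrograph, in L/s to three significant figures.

U_p ≈ 325 L/s

Direct runoff: 0.0, 16.0, 30.0, 107.0, 145.0, 229.0, 315.0, 240.0, 182.0, 325.0, 191.0, 80.0, 0.0 L/s; ΣQ_DR = 1860 L/s, peak = 325.0 L/s.
Runoff depth d = ΣQ_DR·Δt / A = 1860 × 3600 / (67 ha) = 9.994 mm.
The 1-cm UH is the DRH scaled by (10 mm)/d, so U_p = 325.0 × 10/9.994 = 325 L/s.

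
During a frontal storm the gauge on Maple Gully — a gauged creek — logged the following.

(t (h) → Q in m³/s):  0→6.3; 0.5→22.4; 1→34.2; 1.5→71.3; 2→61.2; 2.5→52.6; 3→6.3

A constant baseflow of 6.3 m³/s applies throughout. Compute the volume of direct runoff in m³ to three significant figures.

Direct-runoff ordinates (Q − Q_b): 0.0, 16.1, 27.9, 65.0, 54.9, 46.3, 0.0 m³/s.
ΣQ_DR = 210.2 m³/s.
With Δt = 0.5 h = 1800 s, V = ΣQ_DR · Δt = 210.2 × 1800 = 3.78 × 10^5 m³.

V ≈ 3.78 × 10^5 m³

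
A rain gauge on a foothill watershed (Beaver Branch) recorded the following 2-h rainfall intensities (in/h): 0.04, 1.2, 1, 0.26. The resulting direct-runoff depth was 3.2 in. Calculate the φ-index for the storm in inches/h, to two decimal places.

φ ≈ 0.30 in/h

Only the 2 blocks with intensity above φ contribute runoff: 1.2, 1 in/h.
Σ(I−φ)·Δt = d  ⇒  (1.2+1 − 2φ)·2 = 3.2
φ = (2.200 − 3.2/2) / 2 = 0.30 in/h.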